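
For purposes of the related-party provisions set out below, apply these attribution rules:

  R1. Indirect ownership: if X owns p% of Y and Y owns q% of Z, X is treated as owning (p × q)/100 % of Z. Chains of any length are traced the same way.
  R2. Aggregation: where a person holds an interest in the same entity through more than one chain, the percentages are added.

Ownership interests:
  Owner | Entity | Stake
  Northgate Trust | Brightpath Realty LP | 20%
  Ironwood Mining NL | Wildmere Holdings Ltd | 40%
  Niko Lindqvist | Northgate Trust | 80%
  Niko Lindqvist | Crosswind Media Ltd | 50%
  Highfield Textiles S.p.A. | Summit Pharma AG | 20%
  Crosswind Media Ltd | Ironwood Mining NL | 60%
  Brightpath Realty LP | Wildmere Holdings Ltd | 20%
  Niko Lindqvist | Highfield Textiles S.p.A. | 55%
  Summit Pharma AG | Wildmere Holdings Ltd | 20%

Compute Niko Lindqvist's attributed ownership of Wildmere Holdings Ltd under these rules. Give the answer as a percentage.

Chain via Northgate Trust → Brightpath Realty LP (R1): 80% × 20% × 20% = 3.2% of Wildmere Holdings Ltd.
Chain via Highfield Textiles S.p.A. → Summit Pharma AG (R1): 55% × 20% × 20% = 2.2% of Wildmere Holdings Ltd.
Chain via Crosswind Media Ltd → Ironwood Mining NL (R1): 50% × 60% × 40% = 12% of Wildmere Holdings Ltd.
Aggregating (R2): 3.2% + 2.2% + 12% = 17.4%.

17.4%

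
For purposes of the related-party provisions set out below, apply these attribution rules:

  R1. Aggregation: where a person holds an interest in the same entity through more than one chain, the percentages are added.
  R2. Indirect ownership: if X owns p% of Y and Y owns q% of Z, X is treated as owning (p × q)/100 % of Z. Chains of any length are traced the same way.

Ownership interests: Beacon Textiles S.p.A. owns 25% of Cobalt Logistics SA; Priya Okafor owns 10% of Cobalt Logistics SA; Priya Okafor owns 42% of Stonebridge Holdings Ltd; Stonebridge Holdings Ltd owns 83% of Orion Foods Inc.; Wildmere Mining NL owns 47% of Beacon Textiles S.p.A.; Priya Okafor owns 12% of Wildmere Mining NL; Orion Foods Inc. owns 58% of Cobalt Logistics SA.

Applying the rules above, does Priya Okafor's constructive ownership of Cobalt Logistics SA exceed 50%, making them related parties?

Chain via Stonebridge Holdings Ltd → Orion Foods Inc. (R2): 42% × 83% × 58% = 20.2188% of Cobalt Logistics SA.
Chain via Wildmere Mining NL → Beacon Textiles S.p.A. (R2): 12% × 47% × 25% = 1.41% of Cobalt Logistics SA.
Direct interest in Cobalt Logistics SA: 10%.
Aggregating (R1): 20.2188% + 1.41% + 10% = 31.6288%.
31.6288% does not exceed the 50% threshold, so Priya is not a related party to Cobalt Logistics SA.

No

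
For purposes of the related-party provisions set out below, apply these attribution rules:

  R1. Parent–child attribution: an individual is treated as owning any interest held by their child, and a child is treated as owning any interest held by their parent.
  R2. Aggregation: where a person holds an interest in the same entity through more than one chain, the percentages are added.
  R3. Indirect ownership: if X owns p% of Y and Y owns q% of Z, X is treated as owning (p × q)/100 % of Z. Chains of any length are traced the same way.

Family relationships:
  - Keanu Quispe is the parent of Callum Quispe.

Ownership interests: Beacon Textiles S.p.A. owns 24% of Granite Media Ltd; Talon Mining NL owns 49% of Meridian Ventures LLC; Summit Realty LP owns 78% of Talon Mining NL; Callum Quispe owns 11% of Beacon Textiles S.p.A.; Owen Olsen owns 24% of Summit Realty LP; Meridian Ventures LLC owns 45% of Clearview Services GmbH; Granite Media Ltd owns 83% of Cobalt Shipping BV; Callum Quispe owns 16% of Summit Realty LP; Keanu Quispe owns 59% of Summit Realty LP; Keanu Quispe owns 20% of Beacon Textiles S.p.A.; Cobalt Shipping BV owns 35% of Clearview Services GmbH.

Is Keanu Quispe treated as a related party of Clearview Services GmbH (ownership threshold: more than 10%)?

By parent–child attribution (R1), Keanu Quispe is treated as also owning Callum Quispe's interest in Beacon Textiles S.p.A, giving 20% + 11% = 31%.
By parent–child attribution (R1), Keanu Quispe is treated as also owning Callum Quispe's interest in Summit Realty LP, giving 59% + 16% = 75%.
Chain via Beacon Textiles S.p.A. → Granite Media Ltd → Cobalt Shipping BV (R3): 31% × 24% × 83% × 35% = 2.16132% of Clearview Services GmbH.
Chain via Summit Realty LP → Talon Mining NL → Meridian Ventures LLC (R3): 75% × 78% × 49% × 45% = 12.89925% of Clearview Services GmbH.
Aggregating (R2): 2.16132% + 12.89925% = 15.06057%.
15.06057% exceeds the 10% threshold, so Keanu is a related party to Clearview Services GmbH.

Yes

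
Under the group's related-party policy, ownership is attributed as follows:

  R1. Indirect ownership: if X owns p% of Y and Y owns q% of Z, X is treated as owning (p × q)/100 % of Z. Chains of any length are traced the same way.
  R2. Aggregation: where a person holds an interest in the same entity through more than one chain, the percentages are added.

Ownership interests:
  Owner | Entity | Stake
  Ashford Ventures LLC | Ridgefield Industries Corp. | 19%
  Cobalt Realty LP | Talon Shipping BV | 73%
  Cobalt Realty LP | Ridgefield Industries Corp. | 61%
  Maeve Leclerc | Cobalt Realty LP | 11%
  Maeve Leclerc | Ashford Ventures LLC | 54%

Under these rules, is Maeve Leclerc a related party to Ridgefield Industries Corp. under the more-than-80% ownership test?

Chain via Cobalt Realty LP (R1): 11% × 61% = 6.71% of Ridgefield Industries Corp.
Chain via Ashford Ventures LLC (R1): 54% × 19% = 10.26% of Ridgefield Industries Corp.
Aggregating (R2): 6.71% + 10.26% = 16.97%.
16.97% does not exceed the 80% threshold, so Maeve is not a related party to Ridgefield Industries Corp.

No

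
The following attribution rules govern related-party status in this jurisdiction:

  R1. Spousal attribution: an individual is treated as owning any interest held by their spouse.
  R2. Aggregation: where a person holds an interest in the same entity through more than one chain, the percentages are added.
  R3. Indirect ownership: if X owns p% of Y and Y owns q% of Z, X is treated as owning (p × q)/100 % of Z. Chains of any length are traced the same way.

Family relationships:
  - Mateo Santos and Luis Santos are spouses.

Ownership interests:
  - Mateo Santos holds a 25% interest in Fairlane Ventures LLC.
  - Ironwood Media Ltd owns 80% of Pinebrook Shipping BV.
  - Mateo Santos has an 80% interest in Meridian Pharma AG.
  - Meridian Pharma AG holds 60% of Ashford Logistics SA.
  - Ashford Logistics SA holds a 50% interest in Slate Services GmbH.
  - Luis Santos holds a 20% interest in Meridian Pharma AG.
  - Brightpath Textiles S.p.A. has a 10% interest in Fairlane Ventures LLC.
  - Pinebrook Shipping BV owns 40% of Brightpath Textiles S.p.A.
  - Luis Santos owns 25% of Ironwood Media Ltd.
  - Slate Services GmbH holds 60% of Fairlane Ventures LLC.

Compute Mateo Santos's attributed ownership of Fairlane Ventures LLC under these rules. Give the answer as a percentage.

By spousal attribution (R1), Mateo Santos is treated as also owning Luis Santos's interest in Meridian Pharma AG, giving 80% + 20% = 100%.
By spousal attribution (R1), Mateo Santos is treated as owning Luis Santos's 25% interest in Ironwood Media Ltd.
Chain via Meridian Pharma AG → Ashford Logistics SA → Slate Services GmbH (R3): 100% × 60% × 50% × 60% = 18% of Fairlane Ventures LLC.
Direct interest in Fairlane Ventures LLC: 25%.
Chain via Ironwood Media Ltd → Pinebrook Shipping BV → Brightpath Textiles S.p.A. (R3): 25% × 80% × 40% × 10% = 0.8% of Fairlane Ventures LLC.
Aggregating (R2): 18% + 25% + 0.8% = 43.8%.

43.8%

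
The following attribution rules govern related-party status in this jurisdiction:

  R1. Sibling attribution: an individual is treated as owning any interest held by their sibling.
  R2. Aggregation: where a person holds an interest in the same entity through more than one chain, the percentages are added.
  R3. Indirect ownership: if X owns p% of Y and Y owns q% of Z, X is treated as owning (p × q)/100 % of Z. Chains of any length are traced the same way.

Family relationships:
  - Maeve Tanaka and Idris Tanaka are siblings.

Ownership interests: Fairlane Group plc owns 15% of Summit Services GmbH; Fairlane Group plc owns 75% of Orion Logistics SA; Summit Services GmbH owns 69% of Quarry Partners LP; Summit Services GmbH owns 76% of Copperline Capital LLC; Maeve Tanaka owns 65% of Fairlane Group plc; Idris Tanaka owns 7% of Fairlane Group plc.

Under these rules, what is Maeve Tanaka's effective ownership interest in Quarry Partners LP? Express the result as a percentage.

By sibling attribution (R1), Maeve Tanaka is treated as also owning Idris Tanaka's interest in Fairlane Group plc, giving 65% + 7% = 72%.
Chain via Fairlane Group plc → Summit Services GmbH (R3): 72% × 15% × 69% = 7.452% of Quarry Partners LP.

7.452%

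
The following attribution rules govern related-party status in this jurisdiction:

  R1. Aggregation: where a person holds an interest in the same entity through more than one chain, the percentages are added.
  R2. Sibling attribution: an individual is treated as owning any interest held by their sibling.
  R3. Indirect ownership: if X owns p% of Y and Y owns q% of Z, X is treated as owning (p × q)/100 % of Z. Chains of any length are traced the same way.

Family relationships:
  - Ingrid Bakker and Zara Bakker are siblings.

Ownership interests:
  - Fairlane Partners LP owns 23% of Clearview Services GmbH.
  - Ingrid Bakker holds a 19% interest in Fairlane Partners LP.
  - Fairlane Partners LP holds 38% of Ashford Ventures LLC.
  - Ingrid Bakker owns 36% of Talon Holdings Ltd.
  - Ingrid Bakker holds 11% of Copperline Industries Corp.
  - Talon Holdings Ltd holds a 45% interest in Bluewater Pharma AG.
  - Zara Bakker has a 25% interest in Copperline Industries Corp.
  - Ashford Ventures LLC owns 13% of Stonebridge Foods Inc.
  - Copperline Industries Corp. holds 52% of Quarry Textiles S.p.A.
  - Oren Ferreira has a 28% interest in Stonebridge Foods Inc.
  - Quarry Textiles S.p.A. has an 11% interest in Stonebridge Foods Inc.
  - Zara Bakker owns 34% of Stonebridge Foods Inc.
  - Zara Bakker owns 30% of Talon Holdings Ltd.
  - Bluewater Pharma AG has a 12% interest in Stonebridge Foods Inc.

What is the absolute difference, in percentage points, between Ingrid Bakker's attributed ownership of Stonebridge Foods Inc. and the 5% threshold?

By sibling attribution (R2), Ingrid Bakker is treated as also owning Zara Bakker's interest in Talon Holdings Ltd, giving 36% + 30% = 66%.
By sibling attribution (R2), Ingrid Bakker is treated as also owning Zara Bakker's interest in Copperline Industries Corp, giving 11% + 25% = 36%.
By sibling attribution (R2), Ingrid Bakker is treated as owning Zara Bakker's 34% interest in Stonebridge Foods Inc.
Chain via Talon Holdings Ltd → Bluewater Pharma AG (R3): 66% × 45% × 12% = 3.564% of Stonebridge Foods Inc.
Chain via Fairlane Partners LP → Ashford Ventures LLC (R3): 19% × 38% × 13% = 0.9386% of Stonebridge Foods Inc.
Chain via Copperline Industries Corp. → Quarry Textiles S.p.A. (R3): 36% × 52% × 11% = 2.0592% of Stonebridge Foods Inc.
Direct interest in Stonebridge Foods Inc: 34%.
Aggregating (R1): 3.564% + 0.9386% + 2.0592% + 34% = 40.5618%.
40.5618% exceeds the 5% threshold by 35.5618 percentage points.

35.5618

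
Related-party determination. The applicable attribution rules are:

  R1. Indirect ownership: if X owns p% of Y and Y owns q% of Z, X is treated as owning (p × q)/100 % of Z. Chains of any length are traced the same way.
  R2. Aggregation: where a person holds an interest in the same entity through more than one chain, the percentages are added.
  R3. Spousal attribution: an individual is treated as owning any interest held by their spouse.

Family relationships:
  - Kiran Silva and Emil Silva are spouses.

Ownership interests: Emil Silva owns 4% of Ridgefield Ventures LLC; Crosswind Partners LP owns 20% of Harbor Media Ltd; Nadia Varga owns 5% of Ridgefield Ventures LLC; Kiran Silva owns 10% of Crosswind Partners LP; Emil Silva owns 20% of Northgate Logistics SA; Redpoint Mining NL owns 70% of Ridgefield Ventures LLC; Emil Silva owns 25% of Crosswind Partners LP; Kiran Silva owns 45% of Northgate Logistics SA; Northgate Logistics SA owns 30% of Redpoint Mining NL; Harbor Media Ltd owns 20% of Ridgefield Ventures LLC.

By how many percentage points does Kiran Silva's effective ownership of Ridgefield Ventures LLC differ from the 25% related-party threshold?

5.95

By spousal attribution (R3), Kiran Silva is treated as also owning Emil Silva's interest in Northgate Logistics SA, giving 45% + 20% = 65%.
By spousal attribution (R3), Kiran Silva is treated as also owning Emil Silva's interest in Crosswind Partners LP, giving 10% + 25% = 35%.
By spousal attribution (R3), Kiran Silva is treated as owning Emil Silva's 4% interest in Ridgefield Ventures LLC.
Chain via Northgate Logistics SA → Redpoint Mining NL (R1): 65% × 30% × 70% = 13.65% of Ridgefield Ventures LLC.
Chain via Crosswind Partners LP → Harbor Media Ltd (R1): 35% × 20% × 20% = 1.4% of Ridgefield Ventures LLC.
Direct interest in Ridgefield Ventures LLC: 4%.
Aggregating (R2): 13.65% + 1.4% + 4% = 19.05%.
19.05% falls short of the 25% threshold by 5.95 percentage points.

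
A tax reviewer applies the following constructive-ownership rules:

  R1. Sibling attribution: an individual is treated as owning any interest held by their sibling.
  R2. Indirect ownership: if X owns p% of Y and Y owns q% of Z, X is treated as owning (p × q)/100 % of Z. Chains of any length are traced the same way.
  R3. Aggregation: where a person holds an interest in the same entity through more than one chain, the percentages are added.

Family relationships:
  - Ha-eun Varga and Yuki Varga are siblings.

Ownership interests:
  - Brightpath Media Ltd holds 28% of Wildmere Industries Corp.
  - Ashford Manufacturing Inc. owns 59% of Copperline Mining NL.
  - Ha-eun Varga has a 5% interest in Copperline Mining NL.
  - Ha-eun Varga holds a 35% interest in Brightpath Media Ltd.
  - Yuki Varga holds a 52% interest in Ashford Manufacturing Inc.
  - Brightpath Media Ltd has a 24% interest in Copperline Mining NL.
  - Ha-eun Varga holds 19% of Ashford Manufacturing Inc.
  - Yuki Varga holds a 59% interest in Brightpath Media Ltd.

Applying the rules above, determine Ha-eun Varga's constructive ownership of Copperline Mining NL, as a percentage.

69.45%

By sibling attribution (R1), Ha-eun Varga is treated as also owning Yuki Varga's interest in Brightpath Media Ltd, giving 35% + 59% = 94%.
By sibling attribution (R1), Ha-eun Varga is treated as also owning Yuki Varga's interest in Ashford Manufacturing Inc, giving 19% + 52% = 71%.
Chain via Brightpath Media Ltd (R2): 94% × 24% = 22.56% of Copperline Mining NL.
Chain via Ashford Manufacturing Inc. (R2): 71% × 59% = 41.89% of Copperline Mining NL.
Direct interest in Copperline Mining NL: 5%.
Aggregating (R3): 22.56% + 41.89% + 5% = 69.45%.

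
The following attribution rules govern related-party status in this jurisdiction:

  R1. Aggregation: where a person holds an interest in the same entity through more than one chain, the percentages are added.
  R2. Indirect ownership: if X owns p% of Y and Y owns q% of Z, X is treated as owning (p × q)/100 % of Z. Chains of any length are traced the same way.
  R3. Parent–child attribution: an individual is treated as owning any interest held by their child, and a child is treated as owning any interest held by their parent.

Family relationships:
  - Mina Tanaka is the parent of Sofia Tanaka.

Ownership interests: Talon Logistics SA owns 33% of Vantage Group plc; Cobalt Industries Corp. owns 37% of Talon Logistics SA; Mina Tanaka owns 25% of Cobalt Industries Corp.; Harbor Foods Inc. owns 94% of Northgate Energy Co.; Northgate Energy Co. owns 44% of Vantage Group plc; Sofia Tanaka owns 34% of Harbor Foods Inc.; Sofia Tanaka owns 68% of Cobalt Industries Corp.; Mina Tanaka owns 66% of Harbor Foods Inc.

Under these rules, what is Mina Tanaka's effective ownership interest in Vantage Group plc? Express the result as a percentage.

52.7153%

By parent–child attribution (R3), Mina Tanaka is treated as also owning Sofia Tanaka's interest in Cobalt Industries Corp, giving 25% + 68% = 93%.
By parent–child attribution (R3), Mina Tanaka is treated as also owning Sofia Tanaka's interest in Harbor Foods Inc, giving 66% + 34% = 100%.
Chain via Cobalt Industries Corp. → Talon Logistics SA (R2): 93% × 37% × 33% = 11.3553% of Vantage Group plc.
Chain via Harbor Foods Inc. → Northgate Energy Co. (R2): 100% × 94% × 44% = 41.36% of Vantage Group plc.
Aggregating (R1): 11.3553% + 41.36% = 52.7153%.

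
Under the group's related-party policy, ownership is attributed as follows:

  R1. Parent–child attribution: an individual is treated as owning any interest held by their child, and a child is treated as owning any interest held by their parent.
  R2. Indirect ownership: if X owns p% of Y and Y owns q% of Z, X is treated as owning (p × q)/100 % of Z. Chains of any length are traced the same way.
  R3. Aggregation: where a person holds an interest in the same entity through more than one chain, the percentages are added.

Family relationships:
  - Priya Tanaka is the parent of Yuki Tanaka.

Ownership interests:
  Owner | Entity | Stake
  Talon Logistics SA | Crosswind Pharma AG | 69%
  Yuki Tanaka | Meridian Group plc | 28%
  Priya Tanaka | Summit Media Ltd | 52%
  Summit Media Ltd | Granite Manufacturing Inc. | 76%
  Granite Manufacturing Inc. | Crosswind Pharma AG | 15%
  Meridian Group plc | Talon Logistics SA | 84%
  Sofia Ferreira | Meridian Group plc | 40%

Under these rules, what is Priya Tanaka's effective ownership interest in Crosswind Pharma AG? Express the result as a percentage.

By parent–child attribution (R1), Priya Tanaka is treated as owning Yuki Tanaka's 28% interest in Meridian Group plc.
Chain via Summit Media Ltd → Granite Manufacturing Inc. (R2): 52% × 76% × 15% = 5.928% of Crosswind Pharma AG.
Chain via Meridian Group plc → Talon Logistics SA (R2): 28% × 84% × 69% = 16.2288% of Crosswind Pharma AG.
Aggregating (R3): 5.928% + 16.2288% = 22.1568%.

22.1568%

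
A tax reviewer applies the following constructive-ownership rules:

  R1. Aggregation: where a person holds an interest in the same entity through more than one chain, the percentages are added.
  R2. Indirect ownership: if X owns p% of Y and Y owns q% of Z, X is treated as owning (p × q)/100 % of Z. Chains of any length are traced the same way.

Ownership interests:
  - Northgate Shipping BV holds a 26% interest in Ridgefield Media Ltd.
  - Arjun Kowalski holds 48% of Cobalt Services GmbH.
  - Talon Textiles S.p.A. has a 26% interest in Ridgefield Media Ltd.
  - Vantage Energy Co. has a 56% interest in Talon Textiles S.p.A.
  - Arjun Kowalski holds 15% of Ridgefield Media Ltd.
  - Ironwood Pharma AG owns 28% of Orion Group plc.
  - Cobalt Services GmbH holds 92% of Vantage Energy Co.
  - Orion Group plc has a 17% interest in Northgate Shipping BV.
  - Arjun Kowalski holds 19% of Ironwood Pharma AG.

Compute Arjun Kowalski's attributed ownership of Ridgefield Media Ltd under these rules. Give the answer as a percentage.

21.66484%

Chain via Cobalt Services GmbH → Vantage Energy Co. → Talon Textiles S.p.A. (R2): 48% × 92% × 56% × 26% = 6.429696% of Ridgefield Media Ltd.
Chain via Ironwood Pharma AG → Orion Group plc → Northgate Shipping BV (R2): 19% × 28% × 17% × 26% = 0.235144% of Ridgefield Media Ltd.
Direct interest in Ridgefield Media Ltd: 15%.
Aggregating (R1): 6.429696% + 0.235144% + 15% = 21.66484%.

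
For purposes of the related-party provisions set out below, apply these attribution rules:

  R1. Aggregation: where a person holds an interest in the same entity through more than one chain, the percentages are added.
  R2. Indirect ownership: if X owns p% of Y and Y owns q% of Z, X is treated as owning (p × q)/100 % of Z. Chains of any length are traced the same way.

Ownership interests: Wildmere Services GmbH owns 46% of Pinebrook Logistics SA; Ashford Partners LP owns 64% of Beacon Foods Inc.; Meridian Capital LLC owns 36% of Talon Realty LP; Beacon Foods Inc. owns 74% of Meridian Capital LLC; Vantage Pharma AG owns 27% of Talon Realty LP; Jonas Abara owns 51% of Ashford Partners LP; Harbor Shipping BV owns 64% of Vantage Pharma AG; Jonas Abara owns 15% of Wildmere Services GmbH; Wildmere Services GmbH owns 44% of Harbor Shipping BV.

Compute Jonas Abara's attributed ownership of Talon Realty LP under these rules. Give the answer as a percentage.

9.835776%

Chain via Ashford Partners LP → Beacon Foods Inc. → Meridian Capital LLC (R2): 51% × 64% × 74% × 36% = 8.695296% of Talon Realty LP.
Chain via Wildmere Services GmbH → Harbor Shipping BV → Vantage Pharma AG (R2): 15% × 44% × 64% × 27% = 1.14048% of Talon Realty LP.
Aggregating (R1): 8.695296% + 1.14048% = 9.835776%.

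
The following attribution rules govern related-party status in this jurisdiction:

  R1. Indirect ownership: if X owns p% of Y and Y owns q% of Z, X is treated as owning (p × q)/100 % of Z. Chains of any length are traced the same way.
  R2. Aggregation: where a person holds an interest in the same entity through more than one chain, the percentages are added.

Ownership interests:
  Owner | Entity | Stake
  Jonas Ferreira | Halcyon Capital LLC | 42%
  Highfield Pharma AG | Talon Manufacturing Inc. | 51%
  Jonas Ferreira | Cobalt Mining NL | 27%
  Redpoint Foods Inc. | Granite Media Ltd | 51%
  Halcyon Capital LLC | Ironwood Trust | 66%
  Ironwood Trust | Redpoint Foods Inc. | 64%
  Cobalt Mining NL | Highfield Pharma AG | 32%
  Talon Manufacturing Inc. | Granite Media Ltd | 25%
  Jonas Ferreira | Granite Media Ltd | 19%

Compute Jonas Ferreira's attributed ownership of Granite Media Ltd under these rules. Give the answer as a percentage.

29.149408%

Chain via Cobalt Mining NL → Highfield Pharma AG → Talon Manufacturing Inc. (R1): 27% × 32% × 51% × 25% = 1.1016% of Granite Media Ltd.
Chain via Halcyon Capital LLC → Ironwood Trust → Redpoint Foods Inc. (R1): 42% × 66% × 64% × 51% = 9.047808% of Granite Media Ltd.
Direct interest in Granite Media Ltd: 19%.
Aggregating (R2): 1.1016% + 9.047808% + 19% = 29.149408%.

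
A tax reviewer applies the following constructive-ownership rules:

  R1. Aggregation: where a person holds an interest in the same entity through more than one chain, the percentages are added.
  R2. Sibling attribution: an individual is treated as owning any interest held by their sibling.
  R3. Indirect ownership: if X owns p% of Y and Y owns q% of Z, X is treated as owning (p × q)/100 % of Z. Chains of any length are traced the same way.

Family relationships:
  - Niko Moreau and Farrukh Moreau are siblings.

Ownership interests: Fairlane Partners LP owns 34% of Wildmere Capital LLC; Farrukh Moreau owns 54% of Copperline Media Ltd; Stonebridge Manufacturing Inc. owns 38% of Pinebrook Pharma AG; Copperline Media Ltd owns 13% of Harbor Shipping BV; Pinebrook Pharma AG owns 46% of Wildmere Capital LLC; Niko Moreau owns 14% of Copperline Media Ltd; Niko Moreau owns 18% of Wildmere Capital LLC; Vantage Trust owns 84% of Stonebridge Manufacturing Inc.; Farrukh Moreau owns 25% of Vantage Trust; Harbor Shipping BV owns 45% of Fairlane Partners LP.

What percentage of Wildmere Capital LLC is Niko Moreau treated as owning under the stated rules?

23.02332%

By sibling attribution (R2), Niko Moreau is treated as also owning Farrukh Moreau's interest in Copperline Media Ltd, giving 14% + 54% = 68%.
By sibling attribution (R2), Niko Moreau is treated as owning Farrukh Moreau's 25% interest in Vantage Trust.
Chain via Copperline Media Ltd → Harbor Shipping BV → Fairlane Partners LP (R3): 68% × 13% × 45% × 34% = 1.35252% of Wildmere Capital LLC.
Direct interest in Wildmere Capital LLC: 18%.
Chain via Vantage Trust → Stonebridge Manufacturing Inc. → Pinebrook Pharma AG (R3): 25% × 84% × 38% × 46% = 3.6708% of Wildmere Capital LLC.
Aggregating (R1): 1.35252% + 18% + 3.6708% = 23.02332%.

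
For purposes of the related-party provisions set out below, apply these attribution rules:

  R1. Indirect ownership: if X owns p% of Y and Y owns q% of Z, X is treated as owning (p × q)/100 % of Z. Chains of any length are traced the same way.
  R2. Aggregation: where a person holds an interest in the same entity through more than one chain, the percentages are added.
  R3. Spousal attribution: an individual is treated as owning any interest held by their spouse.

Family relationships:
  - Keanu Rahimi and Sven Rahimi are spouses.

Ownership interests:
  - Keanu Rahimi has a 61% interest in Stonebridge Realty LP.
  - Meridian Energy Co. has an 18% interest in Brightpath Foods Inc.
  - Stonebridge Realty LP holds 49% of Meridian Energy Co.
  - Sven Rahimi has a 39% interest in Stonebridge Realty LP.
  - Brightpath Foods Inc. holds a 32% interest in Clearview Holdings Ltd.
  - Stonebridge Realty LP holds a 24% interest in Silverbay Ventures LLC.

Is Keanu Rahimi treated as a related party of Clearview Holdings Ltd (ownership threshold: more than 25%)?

By spousal attribution (R3), Keanu Rahimi is treated as also owning Sven Rahimi's interest in Stonebridge Realty LP, giving 61% + 39% = 100%.
Chain via Stonebridge Realty LP → Meridian Energy Co. → Brightpath Foods Inc. (R1): 100% × 49% × 18% × 32% = 2.8224% of Clearview Holdings Ltd.
2.8224% does not exceed the 25% threshold, so Keanu is not a related party to Clearview Holdings Ltd.

No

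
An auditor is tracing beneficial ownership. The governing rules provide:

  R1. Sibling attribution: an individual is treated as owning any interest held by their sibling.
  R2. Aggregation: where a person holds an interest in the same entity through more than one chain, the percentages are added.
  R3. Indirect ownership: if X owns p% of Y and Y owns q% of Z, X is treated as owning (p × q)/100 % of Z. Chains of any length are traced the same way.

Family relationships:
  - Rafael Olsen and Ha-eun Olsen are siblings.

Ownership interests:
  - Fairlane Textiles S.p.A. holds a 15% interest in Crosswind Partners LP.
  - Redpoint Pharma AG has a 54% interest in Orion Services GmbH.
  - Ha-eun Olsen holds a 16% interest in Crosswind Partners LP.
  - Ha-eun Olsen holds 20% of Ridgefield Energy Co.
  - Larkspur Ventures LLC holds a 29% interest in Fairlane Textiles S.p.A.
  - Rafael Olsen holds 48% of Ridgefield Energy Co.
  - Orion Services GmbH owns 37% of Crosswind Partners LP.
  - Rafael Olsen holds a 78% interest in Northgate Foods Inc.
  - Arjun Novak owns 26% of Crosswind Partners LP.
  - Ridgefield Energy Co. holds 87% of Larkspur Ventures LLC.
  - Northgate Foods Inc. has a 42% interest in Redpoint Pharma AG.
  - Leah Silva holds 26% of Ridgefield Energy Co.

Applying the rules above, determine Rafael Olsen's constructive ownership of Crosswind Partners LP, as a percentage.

25.118908%

By sibling attribution (R1), Rafael Olsen is treated as also owning Ha-eun Olsen's interest in Ridgefield Energy Co, giving 48% + 20% = 68%.
By sibling attribution (R1), Rafael Olsen is treated as owning Ha-eun Olsen's 16% interest in Crosswind Partners LP.
Chain via Ridgefield Energy Co. → Larkspur Ventures LLC → Fairlane Textiles S.p.A. (R3): 68% × 87% × 29% × 15% = 2.57346% of Crosswind Partners LP.
Chain via Northgate Foods Inc. → Redpoint Pharma AG → Orion Services GmbH (R3): 78% × 42% × 54% × 37% = 6.545448% of Crosswind Partners LP.
Direct interest in Crosswind Partners LP: 16%.
Aggregating (R2): 2.57346% + 6.545448% + 16% = 25.118908%.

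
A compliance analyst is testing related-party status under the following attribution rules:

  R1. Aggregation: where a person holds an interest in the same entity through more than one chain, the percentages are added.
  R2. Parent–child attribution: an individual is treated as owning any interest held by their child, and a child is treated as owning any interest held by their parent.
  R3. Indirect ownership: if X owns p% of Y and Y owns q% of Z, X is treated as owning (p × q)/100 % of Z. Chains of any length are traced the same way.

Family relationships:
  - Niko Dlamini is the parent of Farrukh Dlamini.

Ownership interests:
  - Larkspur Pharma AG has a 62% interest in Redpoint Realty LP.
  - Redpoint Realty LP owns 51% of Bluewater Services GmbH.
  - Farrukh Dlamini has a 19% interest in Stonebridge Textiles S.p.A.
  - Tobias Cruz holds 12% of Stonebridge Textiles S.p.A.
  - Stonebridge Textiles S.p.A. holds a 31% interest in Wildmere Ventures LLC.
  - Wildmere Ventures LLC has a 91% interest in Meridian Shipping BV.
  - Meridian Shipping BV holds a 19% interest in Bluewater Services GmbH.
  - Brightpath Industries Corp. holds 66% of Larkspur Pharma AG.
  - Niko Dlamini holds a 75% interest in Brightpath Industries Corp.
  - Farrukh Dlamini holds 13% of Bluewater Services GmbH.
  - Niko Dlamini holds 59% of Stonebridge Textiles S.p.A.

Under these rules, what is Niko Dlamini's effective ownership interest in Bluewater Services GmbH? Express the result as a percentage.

By parent–child attribution (R2), Niko Dlamini is treated as also owning Farrukh Dlamini's interest in Stonebridge Textiles S.p.A, giving 59% + 19% = 78%.
By parent–child attribution (R2), Niko Dlamini is treated as owning Farrukh Dlamini's 13% interest in Bluewater Services GmbH.
Chain via Stonebridge Textiles S.p.A. → Wildmere Ventures LLC → Meridian Shipping BV (R3): 78% × 31% × 91% × 19% = 4.180722% of Bluewater Services GmbH.
Chain via Brightpath Industries Corp. → Larkspur Pharma AG → Redpoint Realty LP (R3): 75% × 66% × 62% × 51% = 15.6519% of Bluewater Services GmbH.
Direct interest in Bluewater Services GmbH: 13%.
Aggregating (R1): 4.180722% + 15.6519% + 13% = 32.832622%.

32.832622%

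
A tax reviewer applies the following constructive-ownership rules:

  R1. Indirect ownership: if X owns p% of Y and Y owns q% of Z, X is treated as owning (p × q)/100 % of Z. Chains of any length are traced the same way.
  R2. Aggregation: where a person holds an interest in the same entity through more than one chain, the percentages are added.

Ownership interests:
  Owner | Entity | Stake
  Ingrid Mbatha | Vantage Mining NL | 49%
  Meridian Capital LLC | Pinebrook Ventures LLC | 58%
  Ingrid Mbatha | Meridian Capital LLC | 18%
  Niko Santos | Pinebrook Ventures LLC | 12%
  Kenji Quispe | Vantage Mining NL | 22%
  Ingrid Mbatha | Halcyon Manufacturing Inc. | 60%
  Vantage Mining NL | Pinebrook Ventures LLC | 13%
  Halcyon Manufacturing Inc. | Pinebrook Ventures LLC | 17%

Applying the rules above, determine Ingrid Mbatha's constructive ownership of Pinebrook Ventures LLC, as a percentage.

Chain via Vantage Mining NL (R1): 49% × 13% = 6.37% of Pinebrook Ventures LLC.
Chain via Halcyon Manufacturing Inc. (R1): 60% × 17% = 10.2% of Pinebrook Ventures LLC.
Chain via Meridian Capital LLC (R1): 18% × 58% = 10.44% of Pinebrook Ventures LLC.
Aggregating (R2): 6.37% + 10.2% + 10.44% = 27.01%.

27.01%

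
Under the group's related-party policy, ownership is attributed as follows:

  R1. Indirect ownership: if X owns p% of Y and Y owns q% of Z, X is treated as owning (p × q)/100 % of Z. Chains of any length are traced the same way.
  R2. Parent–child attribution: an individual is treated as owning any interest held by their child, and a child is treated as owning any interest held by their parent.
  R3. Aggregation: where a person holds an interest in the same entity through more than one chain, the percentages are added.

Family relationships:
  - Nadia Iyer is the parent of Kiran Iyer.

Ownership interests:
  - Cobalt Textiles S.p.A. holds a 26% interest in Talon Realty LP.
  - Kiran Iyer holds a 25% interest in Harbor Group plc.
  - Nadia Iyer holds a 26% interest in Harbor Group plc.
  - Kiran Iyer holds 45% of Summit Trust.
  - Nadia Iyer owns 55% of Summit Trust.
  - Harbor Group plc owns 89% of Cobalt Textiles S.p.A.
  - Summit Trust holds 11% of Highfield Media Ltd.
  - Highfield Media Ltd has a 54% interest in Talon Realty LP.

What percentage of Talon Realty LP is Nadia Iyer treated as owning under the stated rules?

By parent–child attribution (R2), Nadia Iyer is treated as also owning Kiran Iyer's interest in Harbor Group plc, giving 26% + 25% = 51%.
By parent–child attribution (R2), Nadia Iyer is treated as also owning Kiran Iyer's interest in Summit Trust, giving 55% + 45% = 100%.
Chain via Harbor Group plc → Cobalt Textiles S.p.A. (R1): 51% × 89% × 26% = 11.8014% of Talon Realty LP.
Chain via Summit Trust → Highfield Media Ltd (R1): 100% × 11% × 54% = 5.94% of Talon Realty LP.
Aggregating (R3): 11.8014% + 5.94% = 17.7414%.

17.7414%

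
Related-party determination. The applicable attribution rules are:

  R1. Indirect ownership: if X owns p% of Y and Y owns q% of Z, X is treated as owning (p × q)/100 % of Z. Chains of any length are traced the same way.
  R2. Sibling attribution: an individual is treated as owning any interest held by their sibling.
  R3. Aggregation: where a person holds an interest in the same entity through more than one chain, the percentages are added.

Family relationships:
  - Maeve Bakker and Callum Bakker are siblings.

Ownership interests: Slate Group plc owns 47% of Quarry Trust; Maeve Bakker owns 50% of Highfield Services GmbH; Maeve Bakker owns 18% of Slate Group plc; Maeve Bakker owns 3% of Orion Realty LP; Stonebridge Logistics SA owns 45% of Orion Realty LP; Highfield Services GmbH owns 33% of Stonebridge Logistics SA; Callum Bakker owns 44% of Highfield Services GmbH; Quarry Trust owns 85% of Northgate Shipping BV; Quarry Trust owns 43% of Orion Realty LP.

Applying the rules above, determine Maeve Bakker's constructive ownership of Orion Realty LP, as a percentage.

20.5968%

By sibling attribution (R2), Maeve Bakker is treated as also owning Callum Bakker's interest in Highfield Services GmbH, giving 50% + 44% = 94%.
Chain via Highfield Services GmbH → Stonebridge Logistics SA (R1): 94% × 33% × 45% = 13.959% of Orion Realty LP.
Chain via Slate Group plc → Quarry Trust (R1): 18% × 47% × 43% = 3.6378% of Orion Realty LP.
Direct interest in Orion Realty LP: 3%.
Aggregating (R3): 13.959% + 3.6378% + 3% = 20.5968%.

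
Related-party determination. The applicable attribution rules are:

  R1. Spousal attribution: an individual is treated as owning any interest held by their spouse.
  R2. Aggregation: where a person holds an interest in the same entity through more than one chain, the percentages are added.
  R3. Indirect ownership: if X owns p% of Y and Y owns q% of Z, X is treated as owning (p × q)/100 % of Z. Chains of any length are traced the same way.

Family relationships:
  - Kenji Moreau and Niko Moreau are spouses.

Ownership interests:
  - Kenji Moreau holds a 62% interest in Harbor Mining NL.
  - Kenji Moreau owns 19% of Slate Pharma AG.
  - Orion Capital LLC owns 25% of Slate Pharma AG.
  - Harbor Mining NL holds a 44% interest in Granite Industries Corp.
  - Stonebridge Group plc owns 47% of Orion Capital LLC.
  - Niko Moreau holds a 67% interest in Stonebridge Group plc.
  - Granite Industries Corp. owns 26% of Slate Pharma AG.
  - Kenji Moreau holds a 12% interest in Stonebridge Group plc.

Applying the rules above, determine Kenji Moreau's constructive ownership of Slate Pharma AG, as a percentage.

35.3753%

By spousal attribution (R1), Kenji Moreau is treated as also owning Niko Moreau's interest in Stonebridge Group plc, giving 12% + 67% = 79%.
Chain via Stonebridge Group plc → Orion Capital LLC (R3): 79% × 47% × 25% = 9.2825% of Slate Pharma AG.
Chain via Harbor Mining NL → Granite Industries Corp. (R3): 62% × 44% × 26% = 7.0928% of Slate Pharma AG.
Direct interest in Slate Pharma AG: 19%.
Aggregating (R2): 9.2825% + 7.0928% + 19% = 35.3753%.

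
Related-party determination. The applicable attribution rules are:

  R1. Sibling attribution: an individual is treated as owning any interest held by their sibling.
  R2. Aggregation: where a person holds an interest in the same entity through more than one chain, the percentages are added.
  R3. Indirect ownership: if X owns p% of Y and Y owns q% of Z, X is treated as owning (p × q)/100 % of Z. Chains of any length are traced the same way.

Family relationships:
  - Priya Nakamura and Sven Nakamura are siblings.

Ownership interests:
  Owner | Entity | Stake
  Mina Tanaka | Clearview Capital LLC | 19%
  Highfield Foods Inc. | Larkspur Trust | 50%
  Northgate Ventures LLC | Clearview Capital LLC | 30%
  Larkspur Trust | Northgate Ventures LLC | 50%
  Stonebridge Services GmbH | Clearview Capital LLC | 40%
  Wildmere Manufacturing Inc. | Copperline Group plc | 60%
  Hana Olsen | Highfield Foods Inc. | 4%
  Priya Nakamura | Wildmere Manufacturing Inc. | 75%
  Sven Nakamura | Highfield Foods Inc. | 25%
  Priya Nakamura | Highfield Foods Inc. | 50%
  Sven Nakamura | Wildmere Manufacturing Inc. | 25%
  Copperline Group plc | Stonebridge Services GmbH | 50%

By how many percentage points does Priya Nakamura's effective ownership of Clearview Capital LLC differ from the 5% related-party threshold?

12.625

By sibling attribution (R1), Priya Nakamura is treated as also owning Sven Nakamura's interest in Wildmere Manufacturing Inc, giving 75% + 25% = 100%.
By sibling attribution (R1), Priya Nakamura is treated as also owning Sven Nakamura's interest in Highfield Foods Inc, giving 50% + 25% = 75%.
Chain via Wildmere Manufacturing Inc. → Copperline Group plc → Stonebridge Services GmbH (R3): 100% × 60% × 50% × 40% = 12% of Clearview Capital LLC.
Chain via Highfield Foods Inc. → Larkspur Trust → Northgate Ventures LLC (R3): 75% × 50% × 50% × 30% = 5.625% of Clearview Capital LLC.
Aggregating (R2): 12% + 5.625% = 17.625%.
17.625% exceeds the 5% threshold by 12.625 percentage points.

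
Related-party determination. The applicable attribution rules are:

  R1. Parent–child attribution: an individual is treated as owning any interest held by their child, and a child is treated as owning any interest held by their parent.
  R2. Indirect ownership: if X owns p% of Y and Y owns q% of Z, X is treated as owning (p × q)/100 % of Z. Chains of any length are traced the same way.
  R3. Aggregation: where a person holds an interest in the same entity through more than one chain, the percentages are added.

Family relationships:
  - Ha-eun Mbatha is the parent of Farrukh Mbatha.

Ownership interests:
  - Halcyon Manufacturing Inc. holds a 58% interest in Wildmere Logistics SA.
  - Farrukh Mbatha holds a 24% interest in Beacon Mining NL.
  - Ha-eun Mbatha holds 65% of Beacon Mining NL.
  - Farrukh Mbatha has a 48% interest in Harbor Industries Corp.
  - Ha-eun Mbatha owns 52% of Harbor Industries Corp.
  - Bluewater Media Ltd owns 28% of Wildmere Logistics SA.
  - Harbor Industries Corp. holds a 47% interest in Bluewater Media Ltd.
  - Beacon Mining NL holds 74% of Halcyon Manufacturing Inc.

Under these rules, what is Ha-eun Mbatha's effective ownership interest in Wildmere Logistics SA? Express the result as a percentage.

51.3588%

By parent–child attribution (R1), Ha-eun Mbatha is treated as also owning Farrukh Mbatha's interest in Harbor Industries Corp, giving 52% + 48% = 100%.
By parent–child attribution (R1), Ha-eun Mbatha is treated as also owning Farrukh Mbatha's interest in Beacon Mining NL, giving 65% + 24% = 89%.
Chain via Harbor Industries Corp. → Bluewater Media Ltd (R2): 100% × 47% × 28% = 13.16% of Wildmere Logistics SA.
Chain via Beacon Mining NL → Halcyon Manufacturing Inc. (R2): 89% × 74% × 58% = 38.1988% of Wildmere Logistics SA.
Aggregating (R3): 13.16% + 38.1988% = 51.3588%.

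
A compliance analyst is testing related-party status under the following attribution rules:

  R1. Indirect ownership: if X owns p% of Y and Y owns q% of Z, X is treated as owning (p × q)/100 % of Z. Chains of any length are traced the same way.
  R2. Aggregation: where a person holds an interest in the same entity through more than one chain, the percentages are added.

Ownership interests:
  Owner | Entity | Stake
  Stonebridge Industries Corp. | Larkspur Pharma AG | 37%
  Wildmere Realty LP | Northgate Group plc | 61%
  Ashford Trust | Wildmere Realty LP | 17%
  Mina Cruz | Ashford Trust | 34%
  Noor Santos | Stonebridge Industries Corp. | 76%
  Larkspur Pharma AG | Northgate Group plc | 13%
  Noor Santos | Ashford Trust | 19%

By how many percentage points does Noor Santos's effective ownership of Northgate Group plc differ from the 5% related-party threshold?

0.6259

Chain via Stonebridge Industries Corp. → Larkspur Pharma AG (R1): 76% × 37% × 13% = 3.6556% of Northgate Group plc.
Chain via Ashford Trust → Wildmere Realty LP (R1): 19% × 17% × 61% = 1.9703% of Northgate Group plc.
Aggregating (R2): 3.6556% + 1.9703% = 5.6259%.
5.6259% exceeds the 5% threshold by 0.6259 percentage points.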